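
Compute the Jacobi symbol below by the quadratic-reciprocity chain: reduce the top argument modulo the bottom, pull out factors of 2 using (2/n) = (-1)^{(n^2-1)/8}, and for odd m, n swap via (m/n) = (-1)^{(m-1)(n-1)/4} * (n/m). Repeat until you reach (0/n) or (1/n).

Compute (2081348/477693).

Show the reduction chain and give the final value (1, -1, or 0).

(2081348/477693): 2081348 mod 477693 = 170576, so (2081348/477693) = (170576/477693)
factor out 2^4: 170576 = 2^4·10661; with 477693 mod 8 = 5, (2/477693) = -1; sign now +1; continue with (10661/477693)
flip (10661/477693) -> (477693/10661): both odd, 10661 mod 4 = 1, 477693 mod 4 = 1, so the flip contributes +1; sign now +1
(477693/10661): 477693 mod 10661 = 8609, so (477693/10661) = (8609/10661)
flip (8609/10661) -> (10661/8609): both odd, 8609 mod 4 = 1, 10661 mod 4 = 1, so the flip contributes +1; sign now +1
(10661/8609): 10661 mod 8609 = 2052, so (10661/8609) = (2052/8609)
factor out 2^2: 2052 = 2^2·513; with 8609 mod 8 = 1, (2/8609) = +1; sign now +1; continue with (513/8609)
flip (513/8609) -> (8609/513): both odd, 513 mod 4 = 1, 8609 mod 4 = 1, so the flip contributes +1; sign now +1
(8609/513): 8609 mod 513 = 401, so (8609/513) = (401/513)
flip (401/513) -> (513/401): both odd, 401 mod 4 = 1, 513 mod 4 = 1, so the flip contributes +1; sign now +1
(513/401): 513 mod 401 = 112, so (513/401) = (112/401)
factor out 2^4: 112 = 2^4·7; with 401 mod 8 = 1, (2/401) = +1; sign now +1; continue with (7/401)
flip (7/401) -> (401/7): both odd, 7 mod 4 = 3, 401 mod 4 = 1, so the flip contributes +1; sign now +1
(401/7): 401 mod 7 = 2, so (401/7) = (2/7)
factor out 2^1: 2 = 2^1·1; with 7 mod 8 = 7, (2/7) = +1; sign now +1; continue with (1/7)
reached (1/7) = 1, so the symbol is +1

1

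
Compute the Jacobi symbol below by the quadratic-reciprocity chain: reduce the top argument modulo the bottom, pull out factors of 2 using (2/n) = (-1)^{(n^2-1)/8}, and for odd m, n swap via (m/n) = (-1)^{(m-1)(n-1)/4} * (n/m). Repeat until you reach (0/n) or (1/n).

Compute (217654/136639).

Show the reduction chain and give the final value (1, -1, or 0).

(217654/136639) = (81015/136639)   [reduce mod 136639]
reciprocity: (81015/136639) = -1·(136639/81015) since 81015 mod 4 = 3, 136639 mod 4 = 3; sign now -1
(136639/81015) = (55624/81015)   [reduce mod 81015]
55624 = 2^3·6953; (2/81015) = +1 since 81015 mod 8 = 7, so (55624/81015) = (+1)^3·(6953/81015); sign now -1
reciprocity: (6953/81015) = +1·(81015/6953) since 6953 mod 4 = 1, 81015 mod 4 = 3; sign now -1
(81015/6953) = (4532/6953)   [reduce mod 6953]
4532 = 2^2·1133; (2/6953) = +1 since 6953 mod 8 = 1, so (4532/6953) = (+1)^2·(1133/6953); sign now -1
reciprocity: (1133/6953) = +1·(6953/1133) since 1133 mod 4 = 1, 6953 mod 4 = 1; sign now -1
(6953/1133) = (155/1133)   [reduce mod 1133]
reciprocity: (155/1133) = +1·(1133/155) since 155 mod 4 = 3, 1133 mod 4 = 1; sign now -1
(1133/155) = (48/155)   [reduce mod 155]
48 = 2^4·3; (2/155) = -1 since 155 mod 8 = 3, so (48/155) = (-1)^4·(3/155); sign now -1
reciprocity: (3/155) = -1·(155/3) since 3 mod 4 = 3, 155 mod 4 = 3; sign now +1
(155/3) = (2/3)   [reduce mod 3]
2 = 2^1·1; (2/3) = -1 since 3 mod 8 = 3, so (2/3) = (-1)^1·(1/3); sign now -1
(1/3) = 1; final value = sign = -1

-1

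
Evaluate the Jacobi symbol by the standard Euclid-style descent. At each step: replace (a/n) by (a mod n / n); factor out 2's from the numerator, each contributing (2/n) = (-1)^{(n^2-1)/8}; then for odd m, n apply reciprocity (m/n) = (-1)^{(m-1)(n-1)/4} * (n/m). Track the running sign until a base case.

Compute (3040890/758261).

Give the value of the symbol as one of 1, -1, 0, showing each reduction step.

1

(3040890/758261) = (7846/758261)   [reduce mod 758261]
7846 = 2^1·3923; (2/758261) = -1 since 758261 mod 8 = 5, so (7846/758261) = (-1)^1·(3923/758261); sign now -1
reciprocity: (3923/758261) = +1·(758261/3923) since 3923 mod 4 = 3, 758261 mod 4 = 1; sign now -1
(758261/3923) = (1122/3923)   [reduce mod 3923]
1122 = 2^1·561; (2/3923) = -1 since 3923 mod 8 = 3, so (1122/3923) = (-1)^1·(561/3923); sign now +1
reciprocity: (561/3923) = +1·(3923/561) since 561 mod 4 = 1, 3923 mod 4 = 3; sign now +1
(3923/561) = (557/561)   [reduce mod 561]
reciprocity: (557/561) = +1·(561/557) since 557 mod 4 = 1, 561 mod 4 = 1; sign now +1
(561/557) = (4/557)   [reduce mod 557]
4 = 2^2·1; (2/557) = -1 since 557 mod 8 = 5, so (4/557) = (-1)^2·(1/557); sign now +1
(1/557) = 1; final value = sign = +1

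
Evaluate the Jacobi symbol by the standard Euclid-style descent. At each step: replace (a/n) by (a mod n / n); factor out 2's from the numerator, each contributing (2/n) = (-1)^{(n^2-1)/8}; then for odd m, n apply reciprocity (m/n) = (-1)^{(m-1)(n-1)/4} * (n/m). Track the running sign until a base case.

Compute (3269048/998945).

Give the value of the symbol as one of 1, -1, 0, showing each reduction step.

(3269048/998945) = (272213/998945)   [reduce mod 998945]
reciprocity: (272213/998945) = +1·(998945/272213) since 272213 mod 4 = 1, 998945 mod 4 = 1; sign now +1
(998945/272213) = (182306/272213)   [reduce mod 272213]
182306 = 2^1·91153; (2/272213) = -1 since 272213 mod 8 = 5, so (182306/272213) = (-1)^1·(91153/272213); sign now -1
reciprocity: (91153/272213) = +1·(272213/91153) since 91153 mod 4 = 1, 272213 mod 4 = 1; sign now -1
(272213/91153) = (89907/91153)   [reduce mod 91153]
reciprocity: (89907/91153) = +1·(91153/89907) since 89907 mod 4 = 3, 91153 mod 4 = 1; sign now -1
(91153/89907) = (1246/89907)   [reduce mod 89907]
1246 = 2^1·623; (2/89907) = -1 since 89907 mod 8 = 3, so (1246/89907) = (-1)^1·(623/89907); sign now +1
reciprocity: (623/89907) = -1·(89907/623) since 623 mod 4 = 3, 89907 mod 4 = 3; sign now -1
(89907/623) = (195/623)   [reduce mod 623]
reciprocity: (195/623) = -1·(623/195) since 195 mod 4 = 3, 623 mod 4 = 3; sign now +1
(623/195) = (38/195)   [reduce mod 195]
38 = 2^1·19; (2/195) = -1 since 195 mod 8 = 3, so (38/195) = (-1)^1·(19/195); sign now -1
reciprocity: (19/195) = -1·(195/19) since 19 mod 4 = 3, 195 mod 4 = 3; sign now +1
(195/19) = (5/19)   [reduce mod 19]
reciprocity: (5/19) = +1·(19/5) since 5 mod 4 = 1, 19 mod 4 = 3; sign now +1
(19/5) = (4/5)   [reduce mod 5]
4 = 2^2·1; (2/5) = -1 since 5 mod 8 = 5, so (4/5) = (-1)^2·(1/5); sign now +1
(1/5) = 1; final value = sign = +1

1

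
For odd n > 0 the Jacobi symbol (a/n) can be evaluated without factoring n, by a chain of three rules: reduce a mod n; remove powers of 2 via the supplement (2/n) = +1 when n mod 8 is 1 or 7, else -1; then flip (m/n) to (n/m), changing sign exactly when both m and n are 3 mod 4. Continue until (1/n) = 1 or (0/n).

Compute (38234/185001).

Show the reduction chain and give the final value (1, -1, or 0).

-1

factor out 2^1: 38234 = 2^1·19117; with 185001 mod 8 = 1, (2/185001) = +1; sign now +1; continue with (19117/185001)
flip (19117/185001) -> (185001/19117): both odd, 19117 mod 4 = 1, 185001 mod 4 = 1, so the flip contributes +1; sign now +1
(185001/19117): 185001 mod 19117 = 12948, so (185001/19117) = (12948/19117)
factor out 2^2: 12948 = 2^2·3237; with 19117 mod 8 = 5, (2/19117) = -1; sign now +1; continue with (3237/19117)
flip (3237/19117) -> (19117/3237): both odd, 3237 mod 4 = 1, 19117 mod 4 = 1, so the flip contributes +1; sign now +1
(19117/3237): 19117 mod 3237 = 2932, so (19117/3237) = (2932/3237)
factor out 2^2: 2932 = 2^2·733; with 3237 mod 8 = 5, (2/3237) = -1; sign now +1; continue with (733/3237)
flip (733/3237) -> (3237/733): both odd, 733 mod 4 = 1, 3237 mod 4 = 1, so the flip contributes +1; sign now +1
(3237/733): 3237 mod 733 = 305, so (3237/733) = (305/733)
flip (305/733) -> (733/305): both odd, 305 mod 4 = 1, 733 mod 4 = 1, so the flip contributes +1; sign now +1
(733/305): 733 mod 305 = 123, so (733/305) = (123/305)
flip (123/305) -> (305/123): both odd, 123 mod 4 = 3, 305 mod 4 = 1, so the flip contributes +1; sign now +1
(305/123): 305 mod 123 = 59, so (305/123) = (59/123)
flip (59/123) -> (123/59): both odd, 59 mod 4 = 3, 123 mod 4 = 3, so the flip contributes -1; sign now -1
(123/59): 123 mod 59 = 5, so (123/59) = (5/59)
flip (5/59) -> (59/5): both odd, 5 mod 4 = 1, 59 mod 4 = 3, so the flip contributes +1; sign now -1
(59/5): 59 mod 5 = 4, so (59/5) = (4/5)
factor out 2^2: 4 = 2^2·1; with 5 mod 8 = 5, (2/5) = -1; sign now -1; continue with (1/5)
reached (1/5) = 1, so the symbol is -1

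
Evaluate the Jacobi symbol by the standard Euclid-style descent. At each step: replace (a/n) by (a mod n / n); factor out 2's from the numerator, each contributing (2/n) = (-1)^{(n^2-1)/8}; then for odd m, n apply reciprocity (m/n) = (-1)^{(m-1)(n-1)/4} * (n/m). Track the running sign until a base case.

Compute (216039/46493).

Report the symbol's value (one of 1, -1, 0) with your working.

(216039/46493) = (30067/46493)   [reduce mod 46493]
reciprocity: (30067/46493) = +1·(46493/30067) since 30067 mod 4 = 3, 46493 mod 4 = 1; sign now +1
(46493/30067) = (16426/30067)   [reduce mod 30067]
16426 = 2^1·8213; (2/30067) = -1 since 30067 mod 8 = 3, so (16426/30067) = (-1)^1·(8213/30067); sign now -1
reciprocity: (8213/30067) = +1·(30067/8213) since 8213 mod 4 = 1, 30067 mod 4 = 3; sign now -1
(30067/8213) = (5428/8213)   [reduce mod 8213]
5428 = 2^2·1357; (2/8213) = -1 since 8213 mod 8 = 5, so (5428/8213) = (-1)^2·(1357/8213); sign now -1
reciprocity: (1357/8213) = +1·(8213/1357) since 1357 mod 4 = 1, 8213 mod 4 = 1; sign now -1
(8213/1357) = (71/1357)   [reduce mod 1357]
reciprocity: (71/1357) = +1·(1357/71) since 71 mod 4 = 3, 1357 mod 4 = 1; sign now -1
(1357/71) = (8/71)   [reduce mod 71]
8 = 2^3·1; (2/71) = +1 since 71 mod 8 = 7, so (8/71) = (+1)^3·(1/71); sign now -1
(1/71) = 1; final value = sign = -1

-1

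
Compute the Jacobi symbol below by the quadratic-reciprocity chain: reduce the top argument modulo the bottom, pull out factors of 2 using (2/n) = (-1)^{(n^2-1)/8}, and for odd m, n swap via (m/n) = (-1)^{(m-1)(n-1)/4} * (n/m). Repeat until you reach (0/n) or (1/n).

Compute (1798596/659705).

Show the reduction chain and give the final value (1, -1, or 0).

1

(1798596/659705): 1798596 mod 659705 = 479186, so (1798596/659705) = (479186/659705)
factor out 2^1: 479186 = 2^1·239593; with 659705 mod 8 = 1, (2/659705) = +1; sign now +1; continue with (239593/659705)
flip (239593/659705) -> (659705/239593): both odd, 239593 mod 4 = 1, 659705 mod 4 = 1, so the flip contributes +1; sign now +1
(659705/239593): 659705 mod 239593 = 180519, so (659705/239593) = (180519/239593)
flip (180519/239593) -> (239593/180519): both odd, 180519 mod 4 = 3, 239593 mod 4 = 1, so the flip contributes +1; sign now +1
(239593/180519): 239593 mod 180519 = 59074, so (239593/180519) = (59074/180519)
factor out 2^1: 59074 = 2^1·29537; with 180519 mod 8 = 7, (2/180519) = +1; sign now +1; continue with (29537/180519)
flip (29537/180519) -> (180519/29537): both odd, 29537 mod 4 = 1, 180519 mod 4 = 3, so the flip contributes +1; sign now +1
(180519/29537): 180519 mod 29537 = 3297, so (180519/29537) = (3297/29537)
flip (3297/29537) -> (29537/3297): both odd, 3297 mod 4 = 1, 29537 mod 4 = 1, so the flip contributes +1; sign now +1
(29537/3297): 29537 mod 3297 = 3161, so (29537/3297) = (3161/3297)
flip (3161/3297) -> (3297/3161): both odd, 3161 mod 4 = 1, 3297 mod 4 = 1, so the flip contributes +1; sign now +1
(3297/3161): 3297 mod 3161 = 136, so (3297/3161) = (136/3161)
factor out 2^3: 136 = 2^3·17; with 3161 mod 8 = 1, (2/3161) = +1; sign now +1; continue with (17/3161)
flip (17/3161) -> (3161/17): both odd, 17 mod 4 = 1, 3161 mod 4 = 1, so the flip contributes +1; sign now +1
(3161/17): 3161 mod 17 = 16, so (3161/17) = (16/17)
factor out 2^4: 16 = 2^4·1; with 17 mod 8 = 1, (2/17) = +1; sign now +1; continue with (1/17)
reached (1/17) = 1, so the symbol is +1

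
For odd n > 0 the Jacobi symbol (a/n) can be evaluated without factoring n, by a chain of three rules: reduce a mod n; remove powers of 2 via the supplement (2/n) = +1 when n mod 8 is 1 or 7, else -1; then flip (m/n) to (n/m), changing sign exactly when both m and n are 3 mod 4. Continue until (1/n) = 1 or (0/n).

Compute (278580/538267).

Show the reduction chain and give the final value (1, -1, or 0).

278580 = 2^2·69645; (2/538267) = -1 since 538267 mod 8 = 3, so (278580/538267) = (-1)^2·(69645/538267); sign now +1
reciprocity: (69645/538267) = +1·(538267/69645) since 69645 mod 4 = 1, 538267 mod 4 = 3; sign now +1
(538267/69645) = (50752/69645)   [reduce mod 69645]
50752 = 2^6·793; (2/69645) = -1 since 69645 mod 8 = 5, so (50752/69645) = (-1)^6·(793/69645); sign now +1
reciprocity: (793/69645) = +1·(69645/793) since 793 mod 4 = 1, 69645 mod 4 = 1; sign now +1
(69645/793) = (654/793)   [reduce mod 793]
654 = 2^1·327; (2/793) = +1 since 793 mod 8 = 1, so (654/793) = (+1)^1·(327/793); sign now +1
reciprocity: (327/793) = +1·(793/327) since 327 mod 4 = 3, 793 mod 4 = 1; sign now +1
(793/327) = (139/327)   [reduce mod 327]
reciprocity: (139/327) = -1·(327/139) since 139 mod 4 = 3, 327 mod 4 = 3; sign now -1
(327/139) = (49/139)   [reduce mod 139]
reciprocity: (49/139) = +1·(139/49) since 49 mod 4 = 1, 139 mod 4 = 3; sign now -1
(139/49) = (41/49)   [reduce mod 49]
reciprocity: (41/49) = +1·(49/41) since 41 mod 4 = 1, 49 mod 4 = 1; sign now -1
(49/41) = (8/41)   [reduce mod 41]
8 = 2^3·1; (2/41) = +1 since 41 mod 8 = 1, so (8/41) = (+1)^3·(1/41); sign now -1
(1/41) = 1; final value = sign = -1

-1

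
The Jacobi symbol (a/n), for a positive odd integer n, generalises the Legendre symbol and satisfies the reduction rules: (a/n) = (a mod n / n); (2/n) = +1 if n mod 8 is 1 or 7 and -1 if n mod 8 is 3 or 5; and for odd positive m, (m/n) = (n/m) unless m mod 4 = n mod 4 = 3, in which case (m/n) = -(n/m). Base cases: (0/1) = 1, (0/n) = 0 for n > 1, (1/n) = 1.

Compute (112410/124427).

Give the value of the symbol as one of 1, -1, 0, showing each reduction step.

factor out 2^1: 112410 = 2^1·56205; with 124427 mod 8 = 3, (2/124427) = -1; sign now -1; continue with (56205/124427)
flip (56205/124427) -> (124427/56205): both odd, 56205 mod 4 = 1, 124427 mod 4 = 3, so the flip contributes +1; sign now -1
(124427/56205): 124427 mod 56205 = 12017, so (124427/56205) = (12017/56205)
flip (12017/56205) -> (56205/12017): both odd, 12017 mod 4 = 1, 56205 mod 4 = 1, so the flip contributes +1; sign now -1
(56205/12017): 56205 mod 12017 = 8137, so (56205/12017) = (8137/12017)
flip (8137/12017) -> (12017/8137): both odd, 8137 mod 4 = 1, 12017 mod 4 = 1, so the flip contributes +1; sign now -1
(12017/8137): 12017 mod 8137 = 3880, so (12017/8137) = (3880/8137)
factor out 2^3: 3880 = 2^3·485; with 8137 mod 8 = 1, (2/8137) = +1; sign now -1; continue with (485/8137)
flip (485/8137) -> (8137/485): both odd, 485 mod 4 = 1, 8137 mod 4 = 1, so the flip contributes +1; sign now -1
(8137/485): 8137 mod 485 = 377, so (8137/485) = (377/485)
flip (377/485) -> (485/377): both odd, 377 mod 4 = 1, 485 mod 4 = 1, so the flip contributes +1; sign now -1
(485/377): 485 mod 377 = 108, so (485/377) = (108/377)
factor out 2^2: 108 = 2^2·27; with 377 mod 8 = 1, (2/377) = +1; sign now -1; continue with (27/377)
flip (27/377) -> (377/27): both odd, 27 mod 4 = 3, 377 mod 4 = 1, so the flip contributes +1; sign now -1
(377/27): 377 mod 27 = 26, so (377/27) = (26/27)
factor out 2^1: 26 = 2^1·13; with 27 mod 8 = 3, (2/27) = -1; sign now +1; continue with (13/27)
flip (13/27) -> (27/13): both odd, 13 mod 4 = 1, 27 mod 4 = 3, so the flip contributes +1; sign now +1
(27/13): 27 mod 13 = 1, so (27/13) = (1/13)
reached (1/13) = 1, so the symbol is +1

1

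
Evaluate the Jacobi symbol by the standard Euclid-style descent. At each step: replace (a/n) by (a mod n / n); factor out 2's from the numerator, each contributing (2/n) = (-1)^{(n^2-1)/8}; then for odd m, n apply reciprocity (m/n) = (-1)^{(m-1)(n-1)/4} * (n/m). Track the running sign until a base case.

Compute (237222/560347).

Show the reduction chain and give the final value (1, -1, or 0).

-1

factor out 2^1: 237222 = 2^1·118611; with 560347 mod 8 = 3, (2/560347) = -1; sign now -1; continue with (118611/560347)
flip (118611/560347) -> (560347/118611): both odd, 118611 mod 4 = 3, 560347 mod 4 = 3, so the flip contributes -1; sign now +1
(560347/118611): 560347 mod 118611 = 85903, so (560347/118611) = (85903/118611)
flip (85903/118611) -> (118611/85903): both odd, 85903 mod 4 = 3, 118611 mod 4 = 3, so the flip contributes -1; sign now -1
(118611/85903): 118611 mod 85903 = 32708, so (118611/85903) = (32708/85903)
factor out 2^2: 32708 = 2^2·8177; with 85903 mod 8 = 7, (2/85903) = +1; sign now -1; continue with (8177/85903)
flip (8177/85903) -> (85903/8177): both odd, 8177 mod 4 = 1, 85903 mod 4 = 3, so the flip contributes +1; sign now -1
(85903/8177): 85903 mod 8177 = 4133, so (85903/8177) = (4133/8177)
flip (4133/8177) -> (8177/4133): both odd, 4133 mod 4 = 1, 8177 mod 4 = 1, so the flip contributes +1; sign now -1
(8177/4133): 8177 mod 4133 = 4044, so (8177/4133) = (4044/4133)
factor out 2^2: 4044 = 2^2·1011; with 4133 mod 8 = 5, (2/4133) = -1; sign now -1; continue with (1011/4133)
flip (1011/4133) -> (4133/1011): both odd, 1011 mod 4 = 3, 4133 mod 4 = 1, so the flip contributes +1; sign now -1
(4133/1011): 4133 mod 1011 = 89, so (4133/1011) = (89/1011)
flip (89/1011) -> (1011/89): both odd, 89 mod 4 = 1, 1011 mod 4 = 3, so the flip contributes +1; sign now -1
(1011/89): 1011 mod 89 = 32, so (1011/89) = (32/89)
factor out 2^5: 32 = 2^5·1; with 89 mod 8 = 1, (2/89) = +1; sign now -1; continue with (1/89)
reached (1/89) = 1, so the symbol is -1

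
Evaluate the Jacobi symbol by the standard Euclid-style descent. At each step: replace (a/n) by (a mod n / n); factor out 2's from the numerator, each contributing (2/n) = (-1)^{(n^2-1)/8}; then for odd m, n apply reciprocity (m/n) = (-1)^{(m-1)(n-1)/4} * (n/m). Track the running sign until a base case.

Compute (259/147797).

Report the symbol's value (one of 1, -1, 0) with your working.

1

reciprocity: (259/147797) = +1·(147797/259) since 259 mod 4 = 3, 147797 mod 4 = 1; sign now +1
(147797/259) = (167/259)   [reduce mod 259]
reciprocity: (167/259) = -1·(259/167) since 167 mod 4 = 3, 259 mod 4 = 3; sign now -1
(259/167) = (92/167)   [reduce mod 167]
92 = 2^2·23; (2/167) = +1 since 167 mod 8 = 7, so (92/167) = (+1)^2·(23/167); sign now -1
reciprocity: (23/167) = -1·(167/23) since 23 mod 4 = 3, 167 mod 4 = 3; sign now +1
(167/23) = (6/23)   [reduce mod 23]
6 = 2^1·3; (2/23) = +1 since 23 mod 8 = 7, so (6/23) = (+1)^1·(3/23); sign now +1
reciprocity: (3/23) = -1·(23/3) since 3 mod 4 = 3, 23 mod 4 = 3; sign now -1
(23/3) = (2/3)   [reduce mod 3]
2 = 2^1·1; (2/3) = -1 since 3 mod 8 = 3, so (2/3) = (-1)^1·(1/3); sign now +1
(1/3) = 1; final value = sign = +1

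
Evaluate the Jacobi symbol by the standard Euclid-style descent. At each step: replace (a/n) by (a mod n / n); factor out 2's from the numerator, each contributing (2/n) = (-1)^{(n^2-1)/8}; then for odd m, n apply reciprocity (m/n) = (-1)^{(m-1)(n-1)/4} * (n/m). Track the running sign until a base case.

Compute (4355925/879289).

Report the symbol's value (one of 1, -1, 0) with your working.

(4355925/879289): 4355925 mod 879289 = 838769, so (4355925/879289) = (838769/879289)
flip (838769/879289) -> (879289/838769): both odd, 838769 mod 4 = 1, 879289 mod 4 = 1, so the flip contributes +1; sign now +1
(879289/838769): 879289 mod 838769 = 40520, so (879289/838769) = (40520/838769)
factor out 2^3: 40520 = 2^3·5065; with 838769 mod 8 = 1, (2/838769) = +1; sign now +1; continue with (5065/838769)
flip (5065/838769) -> (838769/5065): both odd, 5065 mod 4 = 1, 838769 mod 4 = 1, so the flip contributes +1; sign now +1
(838769/5065): 838769 mod 5065 = 3044, so (838769/5065) = (3044/5065)
factor out 2^2: 3044 = 2^2·761; with 5065 mod 8 = 1, (2/5065) = +1; sign now +1; continue with (761/5065)
flip (761/5065) -> (5065/761): both odd, 761 mod 4 = 1, 5065 mod 4 = 1, so the flip contributes +1; sign now +1
(5065/761): 5065 mod 761 = 499, so (5065/761) = (499/761)
flip (499/761) -> (761/499): both odd, 499 mod 4 = 3, 761 mod 4 = 1, so the flip contributes +1; sign now +1
(761/499): 761 mod 499 = 262, so (761/499) = (262/499)
factor out 2^1: 262 = 2^1·131; with 499 mod 8 = 3, (2/499) = -1; sign now -1; continue with (131/499)
flip (131/499) -> (499/131): both odd, 131 mod 4 = 3, 499 mod 4 = 3, so the flip contributes -1; sign now +1
(499/131): 499 mod 131 = 106, so (499/131) = (106/131)
factor out 2^1: 106 = 2^1·53; with 131 mod 8 = 3, (2/131) = -1; sign now -1; continue with (53/131)
flip (53/131) -> (131/53): both odd, 53 mod 4 = 1, 131 mod 4 = 3, so the flip contributes +1; sign now -1
(131/53): 131 mod 53 = 25, so (131/53) = (25/53)
flip (25/53) -> (53/25): both odd, 25 mod 4 = 1, 53 mod 4 = 1, so the flip contributes +1; sign now -1
(53/25): 53 mod 25 = 3, so (53/25) = (3/25)
flip (3/25) -> (25/3): both odd, 3 mod 4 = 3, 25 mod 4 = 1, so the flip contributes +1; sign now -1
(25/3): 25 mod 3 = 1, so (25/3) = (1/3)
reached (1/3) = 1, so the symbol is -1

-1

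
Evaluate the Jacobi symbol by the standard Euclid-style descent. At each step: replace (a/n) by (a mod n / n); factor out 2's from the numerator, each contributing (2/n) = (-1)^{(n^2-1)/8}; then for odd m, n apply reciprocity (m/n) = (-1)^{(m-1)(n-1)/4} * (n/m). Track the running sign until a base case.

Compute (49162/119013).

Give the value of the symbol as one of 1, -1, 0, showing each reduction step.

factor out 2^1: 49162 = 2^1·24581; with 119013 mod 8 = 5, (2/119013) = -1; sign now -1; continue with (24581/119013)
flip (24581/119013) -> (119013/24581): both odd, 24581 mod 4 = 1, 119013 mod 4 = 1, so the flip contributes +1; sign now -1
(119013/24581): 119013 mod 24581 = 20689, so (119013/24581) = (20689/24581)
flip (20689/24581) -> (24581/20689): both odd, 20689 mod 4 = 1, 24581 mod 4 = 1, so the flip contributes +1; sign now -1
(24581/20689): 24581 mod 20689 = 3892, so (24581/20689) = (3892/20689)
factor out 2^2: 3892 = 2^2·973; with 20689 mod 8 = 1, (2/20689) = +1; sign now -1; continue with (973/20689)
flip (973/20689) -> (20689/973): both odd, 973 mod 4 = 1, 20689 mod 4 = 1, so the flip contributes +1; sign now -1
(20689/973): 20689 mod 973 = 256, so (20689/973) = (256/973)
factor out 2^8: 256 = 2^8·1; with 973 mod 8 = 5, (2/973) = -1; sign now -1; continue with (1/973)
reached (1/973) = 1, so the symbol is -1

-1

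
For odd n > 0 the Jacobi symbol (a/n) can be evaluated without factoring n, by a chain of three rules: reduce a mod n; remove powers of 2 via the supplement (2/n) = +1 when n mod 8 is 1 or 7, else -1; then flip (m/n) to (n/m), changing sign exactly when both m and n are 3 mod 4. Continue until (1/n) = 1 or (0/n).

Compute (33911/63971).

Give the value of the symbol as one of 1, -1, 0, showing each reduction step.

-1

flip (33911/63971) -> (63971/33911): both odd, 33911 mod 4 = 3, 63971 mod 4 = 3, so the flip contributes -1; sign now -1
(63971/33911): 63971 mod 33911 = 30060, so (63971/33911) = (30060/33911)
factor out 2^2: 30060 = 2^2·7515; with 33911 mod 8 = 7, (2/33911) = +1; sign now -1; continue with (7515/33911)
flip (7515/33911) -> (33911/7515): both odd, 7515 mod 4 = 3, 33911 mod 4 = 3, so the flip contributes -1; sign now +1
(33911/7515): 33911 mod 7515 = 3851, so (33911/7515) = (3851/7515)
flip (3851/7515) -> (7515/3851): both odd, 3851 mod 4 = 3, 7515 mod 4 = 3, so the flip contributes -1; sign now -1
(7515/3851): 7515 mod 3851 = 3664, so (7515/3851) = (3664/3851)
factor out 2^4: 3664 = 2^4·229; with 3851 mod 8 = 3, (2/3851) = -1; sign now -1; continue with (229/3851)
flip (229/3851) -> (3851/229): both odd, 229 mod 4 = 1, 3851 mod 4 = 3, so the flip contributes +1; sign now -1
(3851/229): 3851 mod 229 = 187, so (3851/229) = (187/229)
flip (187/229) -> (229/187): both odd, 187 mod 4 = 3, 229 mod 4 = 1, so the flip contributes +1; sign now -1
(229/187): 229 mod 187 = 42, so (229/187) = (42/187)
factor out 2^1: 42 = 2^1·21; with 187 mod 8 = 3, (2/187) = -1; sign now +1; continue with (21/187)
flip (21/187) -> (187/21): both odd, 21 mod 4 = 1, 187 mod 4 = 3, so the flip contributes +1; sign now +1
(187/21): 187 mod 21 = 19, so (187/21) = (19/21)
flip (19/21) -> (21/19): both odd, 19 mod 4 = 3, 21 mod 4 = 1, so the flip contributes +1; sign now +1
(21/19): 21 mod 19 = 2, so (21/19) = (2/19)
factor out 2^1: 2 = 2^1·1; with 19 mod 8 = 3, (2/19) = -1; sign now -1; continue with (1/19)
reached (1/19) = 1, so the symbol is -1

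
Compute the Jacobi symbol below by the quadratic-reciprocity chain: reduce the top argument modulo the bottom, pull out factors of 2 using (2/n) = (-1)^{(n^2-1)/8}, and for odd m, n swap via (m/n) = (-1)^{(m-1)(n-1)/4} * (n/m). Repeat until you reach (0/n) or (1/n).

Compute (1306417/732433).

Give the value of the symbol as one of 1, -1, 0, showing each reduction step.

-1

(1306417/732433): 1306417 mod 732433 = 573984, so (1306417/732433) = (573984/732433)
factor out 2^5: 573984 = 2^5·17937; with 732433 mod 8 = 1, (2/732433) = +1; sign now +1; continue with (17937/732433)
flip (17937/732433) -> (732433/17937): both odd, 17937 mod 4 = 1, 732433 mod 4 = 1, so the flip contributes +1; sign now +1
(732433/17937): 732433 mod 17937 = 14953, so (732433/17937) = (14953/17937)
flip (14953/17937) -> (17937/14953): both odd, 14953 mod 4 = 1, 17937 mod 4 = 1, so the flip contributes +1; sign now +1
(17937/14953): 17937 mod 14953 = 2984, so (17937/14953) = (2984/14953)
factor out 2^3: 2984 = 2^3·373; with 14953 mod 8 = 1, (2/14953) = +1; sign now +1; continue with (373/14953)
flip (373/14953) -> (14953/373): both odd, 373 mod 4 = 1, 14953 mod 4 = 1, so the flip contributes +1; sign now +1
(14953/373): 14953 mod 373 = 33, so (14953/373) = (33/373)
flip (33/373) -> (373/33): both odd, 33 mod 4 = 1, 373 mod 4 = 1, so the flip contributes +1; sign now +1
(373/33): 373 mod 33 = 10, so (373/33) = (10/33)
factor out 2^1: 10 = 2^1·5; with 33 mod 8 = 1, (2/33) = +1; sign now +1; continue with (5/33)
flip (5/33) -> (33/5): both odd, 5 mod 4 = 1, 33 mod 4 = 1, so the flip contributes +1; sign now +1
(33/5): 33 mod 5 = 3, so (33/5) = (3/5)
flip (3/5) -> (5/3): both odd, 3 mod 4 = 3, 5 mod 4 = 1, so the flip contributes +1; sign now +1
(5/3): 5 mod 3 = 2, so (5/3) = (2/3)
factor out 2^1: 2 = 2^1·1; with 3 mod 8 = 3, (2/3) = -1; sign now -1; continue with (1/3)
reached (1/3) = 1, so the symbol is -1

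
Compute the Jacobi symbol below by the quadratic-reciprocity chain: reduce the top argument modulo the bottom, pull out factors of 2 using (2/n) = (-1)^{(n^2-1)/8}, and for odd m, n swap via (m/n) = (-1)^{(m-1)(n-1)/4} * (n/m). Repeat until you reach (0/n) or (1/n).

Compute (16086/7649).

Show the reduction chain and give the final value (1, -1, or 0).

(16086/7649) = (788/7649)   [reduce mod 7649]
788 = 2^2·197; (2/7649) = +1 since 7649 mod 8 = 1, so (788/7649) = (+1)^2·(197/7649); sign now +1
reciprocity: (197/7649) = +1·(7649/197) since 197 mod 4 = 1, 7649 mod 4 = 1; sign now +1
(7649/197) = (163/197)   [reduce mod 197]
reciprocity: (163/197) = +1·(197/163) since 163 mod 4 = 3, 197 mod 4 = 1; sign now +1
(197/163) = (34/163)   [reduce mod 163]
34 = 2^1·17; (2/163) = -1 since 163 mod 8 = 3, so (34/163) = (-1)^1·(17/163); sign now -1
reciprocity: (17/163) = +1·(163/17) since 17 mod 4 = 1, 163 mod 4 = 3; sign now -1
(163/17) = (10/17)   [reduce mod 17]
10 = 2^1·5; (2/17) = +1 since 17 mod 8 = 1, so (10/17) = (+1)^1·(5/17); sign now -1
reciprocity: (5/17) = +1·(17/5) since 5 mod 4 = 1, 17 mod 4 = 1; sign now -1
(17/5) = (2/5)   [reduce mod 5]
2 = 2^1·1; (2/5) = -1 since 5 mod 8 = 5, so (2/5) = (-1)^1·(1/5); sign now +1
(1/5) = 1; final value = sign = +1

1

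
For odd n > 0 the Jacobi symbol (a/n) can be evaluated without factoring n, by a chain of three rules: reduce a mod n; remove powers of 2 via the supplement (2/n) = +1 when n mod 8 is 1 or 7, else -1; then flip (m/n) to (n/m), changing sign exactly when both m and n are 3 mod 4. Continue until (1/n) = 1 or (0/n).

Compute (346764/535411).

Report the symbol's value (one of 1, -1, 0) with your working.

0

factor out 2^2: 346764 = 2^2·86691; with 535411 mod 8 = 3, (2/535411) = -1; sign now +1; continue with (86691/535411)
flip (86691/535411) -> (535411/86691): both odd, 86691 mod 4 = 3, 535411 mod 4 = 3, so the flip contributes -1; sign now -1
(535411/86691): 535411 mod 86691 = 15265, so (535411/86691) = (15265/86691)
flip (15265/86691) -> (86691/15265): both odd, 15265 mod 4 = 1, 86691 mod 4 = 3, so the flip contributes +1; sign now -1
(86691/15265): 86691 mod 15265 = 10366, so (86691/15265) = (10366/15265)
factor out 2^1: 10366 = 2^1·5183; with 15265 mod 8 = 1, (2/15265) = +1; sign now -1; continue with (5183/15265)
flip (5183/15265) -> (15265/5183): both odd, 5183 mod 4 = 3, 15265 mod 4 = 1, so the flip contributes +1; sign now -1
(15265/5183): 15265 mod 5183 = 4899, so (15265/5183) = (4899/5183)
flip (4899/5183) -> (5183/4899): both odd, 4899 mod 4 = 3, 5183 mod 4 = 3, so the flip contributes -1; sign now +1
(5183/4899): 5183 mod 4899 = 284, so (5183/4899) = (284/4899)
factor out 2^2: 284 = 2^2·71; with 4899 mod 8 = 3, (2/4899) = -1; sign now +1; continue with (71/4899)
flip (71/4899) -> (4899/71): both odd, 71 mod 4 = 3, 4899 mod 4 = 3, so the flip contributes -1; sign now -1
(4899/71): 4899 mod 71 = 0, so (4899/71) = (0/71)
reached (0/71); gcd(a, n) > 1, so (0/71) = 0 and the symbol is 0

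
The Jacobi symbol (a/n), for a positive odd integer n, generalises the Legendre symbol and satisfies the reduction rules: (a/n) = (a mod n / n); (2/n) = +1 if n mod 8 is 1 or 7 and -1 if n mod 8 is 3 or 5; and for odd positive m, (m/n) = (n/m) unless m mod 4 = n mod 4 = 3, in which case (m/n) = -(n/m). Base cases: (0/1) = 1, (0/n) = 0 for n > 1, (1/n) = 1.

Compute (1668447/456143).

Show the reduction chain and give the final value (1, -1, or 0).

(1668447/456143): 1668447 mod 456143 = 300018, so (1668447/456143) = (300018/456143)
factor out 2^1: 300018 = 2^1·150009; with 456143 mod 8 = 7, (2/456143) = +1; sign now +1; continue with (150009/456143)
flip (150009/456143) -> (456143/150009): both odd, 150009 mod 4 = 1, 456143 mod 4 = 3, so the flip contributes +1; sign now +1
(456143/150009): 456143 mod 150009 = 6116, so (456143/150009) = (6116/150009)
factor out 2^2: 6116 = 2^2·1529; with 150009 mod 8 = 1, (2/150009) = +1; sign now +1; continue with (1529/150009)
flip (1529/150009) -> (150009/1529): both odd, 1529 mod 4 = 1, 150009 mod 4 = 1, so the flip contributes +1; sign now +1
(150009/1529): 150009 mod 1529 = 167, so (150009/1529) = (167/1529)
flip (167/1529) -> (1529/167): both odd, 167 mod 4 = 3, 1529 mod 4 = 1, so the flip contributes +1; sign now +1
(1529/167): 1529 mod 167 = 26, so (1529/167) = (26/167)
factor out 2^1: 26 = 2^1·13; with 167 mod 8 = 7, (2/167) = +1; sign now +1; continue with (13/167)
flip (13/167) -> (167/13): both odd, 13 mod 4 = 1, 167 mod 4 = 3, so the flip contributes +1; sign now +1
(167/13): 167 mod 13 = 11, so (167/13) = (11/13)
flip (11/13) -> (13/11): both odd, 11 mod 4 = 3, 13 mod 4 = 1, so the flip contributes +1; sign now +1
(13/11): 13 mod 11 = 2, so (13/11) = (2/11)
factor out 2^1: 2 = 2^1·1; with 11 mod 8 = 3, (2/11) = -1; sign now -1; continue with (1/11)
reached (1/11) = 1, so the symbol is -1

-1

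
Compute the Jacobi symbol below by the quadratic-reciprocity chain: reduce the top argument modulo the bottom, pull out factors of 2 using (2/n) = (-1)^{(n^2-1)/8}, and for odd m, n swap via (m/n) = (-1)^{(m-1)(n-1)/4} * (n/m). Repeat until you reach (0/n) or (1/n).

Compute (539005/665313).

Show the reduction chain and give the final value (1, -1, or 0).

reciprocity: (539005/665313) = +1·(665313/539005) since 539005 mod 4 = 1, 665313 mod 4 = 1; sign now +1
(665313/539005) = (126308/539005)   [reduce mod 539005]
126308 = 2^2·31577; (2/539005) = -1 since 539005 mod 8 = 5, so (126308/539005) = (-1)^2·(31577/539005); sign now +1
reciprocity: (31577/539005) = +1·(539005/31577) since 31577 mod 4 = 1, 539005 mod 4 = 1; sign now +1
(539005/31577) = (2196/31577)   [reduce mod 31577]
2196 = 2^2·549; (2/31577) = +1 since 31577 mod 8 = 1, so (2196/31577) = (+1)^2·(549/31577); sign now +1
reciprocity: (549/31577) = +1·(31577/549) since 549 mod 4 = 1, 31577 mod 4 = 1; sign now +1
(31577/549) = (284/549)   [reduce mod 549]
284 = 2^2·71; (2/549) = -1 since 549 mod 8 = 5, so (284/549) = (-1)^2·(71/549); sign now +1
reciprocity: (71/549) = +1·(549/71) since 71 mod 4 = 3, 549 mod 4 = 1; sign now +1
(549/71) = (52/71)   [reduce mod 71]
52 = 2^2·13; (2/71) = +1 since 71 mod 8 = 7, so (52/71) = (+1)^2·(13/71); sign now +1
reciprocity: (13/71) = +1·(71/13) since 13 mod 4 = 1, 71 mod 4 = 3; sign now +1
(71/13) = (6/13)   [reduce mod 13]
6 = 2^1·3; (2/13) = -1 since 13 mod 8 = 5, so (6/13) = (-1)^1·(3/13); sign now -1
reciprocity: (3/13) = +1·(13/3) since 3 mod 4 = 3, 13 mod 4 = 1; sign now -1
(13/3) = (1/3)   [reduce mod 3]
(1/3) = 1; final value = sign = -1

-1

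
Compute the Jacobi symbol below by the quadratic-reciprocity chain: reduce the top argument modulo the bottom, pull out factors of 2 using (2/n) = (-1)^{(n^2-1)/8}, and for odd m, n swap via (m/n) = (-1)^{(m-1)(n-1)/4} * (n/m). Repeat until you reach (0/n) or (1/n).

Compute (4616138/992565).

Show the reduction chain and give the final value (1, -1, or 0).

(4616138/992565) = (645878/992565)   [reduce mod 992565]
645878 = 2^1·322939; (2/992565) = -1 since 992565 mod 8 = 5, so (645878/992565) = (-1)^1·(322939/992565); sign now -1
reciprocity: (322939/992565) = +1·(992565/322939) since 322939 mod 4 = 3, 992565 mod 4 = 1; sign now -1
(992565/322939) = (23748/322939)   [reduce mod 322939]
23748 = 2^2·5937; (2/322939) = -1 since 322939 mod 8 = 3, so (23748/322939) = (-1)^2·(5937/322939); sign now -1
reciprocity: (5937/322939) = +1·(322939/5937) since 5937 mod 4 = 1, 322939 mod 4 = 3; sign now -1
(322939/5937) = (2341/5937)   [reduce mod 5937]
reciprocity: (2341/5937) = +1·(5937/2341) since 2341 mod 4 = 1, 5937 mod 4 = 1; sign now -1
(5937/2341) = (1255/2341)   [reduce mod 2341]
reciprocity: (1255/2341) = +1·(2341/1255) since 1255 mod 4 = 3, 2341 mod 4 = 1; sign now -1
(2341/1255) = (1086/1255)   [reduce mod 1255]
1086 = 2^1·543; (2/1255) = +1 since 1255 mod 8 = 7, so (1086/1255) = (+1)^1·(543/1255); sign now -1
reciprocity: (543/1255) = -1·(1255/543) since 543 mod 4 = 3, 1255 mod 4 = 3; sign now +1
(1255/543) = (169/543)   [reduce mod 543]
reciprocity: (169/543) = +1·(543/169) since 169 mod 4 = 1, 543 mod 4 = 3; sign now +1
(543/169) = (36/169)   [reduce mod 169]
36 = 2^2·9; (2/169) = +1 since 169 mod 8 = 1, so (36/169) = (+1)^2·(9/169); sign now +1
reciprocity: (9/169) = +1·(169/9) since 9 mod 4 = 1, 169 mod 4 = 1; sign now +1
(169/9) = (7/9)   [reduce mod 9]
reciprocity: (7/9) = +1·(9/7) since 7 mod 4 = 3, 9 mod 4 = 1; sign now +1
(9/7) = (2/7)   [reduce mod 7]
2 = 2^1·1; (2/7) = +1 since 7 mod 8 = 7, so (2/7) = (+1)^1·(1/7); sign now +1
(1/7) = 1; final value = sign = +1

1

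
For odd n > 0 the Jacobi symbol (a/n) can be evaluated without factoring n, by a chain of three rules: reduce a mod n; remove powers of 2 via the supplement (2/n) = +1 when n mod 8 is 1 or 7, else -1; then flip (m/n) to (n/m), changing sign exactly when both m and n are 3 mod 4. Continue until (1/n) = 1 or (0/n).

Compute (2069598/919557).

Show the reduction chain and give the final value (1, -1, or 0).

(2069598/919557): 2069598 mod 919557 = 230484, so (2069598/919557) = (230484/919557)
factor out 2^2: 230484 = 2^2·57621; with 919557 mod 8 = 5, (2/919557) = -1; sign now +1; continue with (57621/919557)
flip (57621/919557) -> (919557/57621): both odd, 57621 mod 4 = 1, 919557 mod 4 = 1, so the flip contributes +1; sign now +1
(919557/57621): 919557 mod 57621 = 55242, so (919557/57621) = (55242/57621)
factor out 2^1: 55242 = 2^1·27621; with 57621 mod 8 = 5, (2/57621) = -1; sign now -1; continue with (27621/57621)
flip (27621/57621) -> (57621/27621): both odd, 27621 mod 4 = 1, 57621 mod 4 = 1, so the flip contributes +1; sign now -1
(57621/27621): 57621 mod 27621 = 2379, so (57621/27621) = (2379/27621)
flip (2379/27621) -> (27621/2379): both odd, 2379 mod 4 = 3, 27621 mod 4 = 1, so the flip contributes +1; sign now -1
(27621/2379): 27621 mod 2379 = 1452, so (27621/2379) = (1452/2379)
factor out 2^2: 1452 = 2^2·363; with 2379 mod 8 = 3, (2/2379) = -1; sign now -1; continue with (363/2379)
flip (363/2379) -> (2379/363): both odd, 363 mod 4 = 3, 2379 mod 4 = 3, so the flip contributes -1; sign now +1
(2379/363): 2379 mod 363 = 201, so (2379/363) = (201/363)
flip (201/363) -> (363/201): both odd, 201 mod 4 = 1, 363 mod 4 = 3, so the flip contributes +1; sign now +1
(363/201): 363 mod 201 = 162, so (363/201) = (162/201)
factor out 2^1: 162 = 2^1·81; with 201 mod 8 = 1, (2/201) = +1; sign now +1; continue with (81/201)
flip (81/201) -> (201/81): both odd, 81 mod 4 = 1, 201 mod 4 = 1, so the flip contributes +1; sign now +1
(201/81): 201 mod 81 = 39, so (201/81) = (39/81)
flip (39/81) -> (81/39): both odd, 39 mod 4 = 3, 81 mod 4 = 1, so the flip contributes +1; sign now +1
(81/39): 81 mod 39 = 3, so (81/39) = (3/39)
flip (3/39) -> (39/3): both odd, 3 mod 4 = 3, 39 mod 4 = 3, so the flip contributes -1; sign now -1
(39/3): 39 mod 3 = 0, so (39/3) = (0/3)
reached (0/3); gcd(a, n) > 1, so (0/3) = 0 and the symbol is 0

0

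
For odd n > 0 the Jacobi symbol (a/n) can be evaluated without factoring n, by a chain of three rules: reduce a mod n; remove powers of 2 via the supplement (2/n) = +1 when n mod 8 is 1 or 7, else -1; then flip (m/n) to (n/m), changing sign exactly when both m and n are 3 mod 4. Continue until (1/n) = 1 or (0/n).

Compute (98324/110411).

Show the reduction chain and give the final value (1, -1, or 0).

-1

factor out 2^2: 98324 = 2^2·24581; with 110411 mod 8 = 3, (2/110411) = -1; sign now +1; continue with (24581/110411)
flip (24581/110411) -> (110411/24581): both odd, 24581 mod 4 = 1, 110411 mod 4 = 3, so the flip contributes +1; sign now +1
(110411/24581): 110411 mod 24581 = 12087, so (110411/24581) = (12087/24581)
flip (12087/24581) -> (24581/12087): both odd, 12087 mod 4 = 3, 24581 mod 4 = 1, so the flip contributes +1; sign now +1
(24581/12087): 24581 mod 12087 = 407, so (24581/12087) = (407/12087)
flip (407/12087) -> (12087/407): both odd, 407 mod 4 = 3, 12087 mod 4 = 3, so the flip contributes -1; sign now -1
(12087/407): 12087 mod 407 = 284, so (12087/407) = (284/407)
factor out 2^2: 284 = 2^2·71; with 407 mod 8 = 7, (2/407) = +1; sign now -1; continue with (71/407)
flip (71/407) -> (407/71): both odd, 71 mod 4 = 3, 407 mod 4 = 3, so the flip contributes -1; sign now +1
(407/71): 407 mod 71 = 52, so (407/71) = (52/71)
factor out 2^2: 52 = 2^2·13; with 71 mod 8 = 7, (2/71) = +1; sign now +1; continue with (13/71)
flip (13/71) -> (71/13): both odd, 13 mod 4 = 1, 71 mod 4 = 3, so the flip contributes +1; sign now +1
(71/13): 71 mod 13 = 6, so (71/13) = (6/13)
factor out 2^1: 6 = 2^1·3; with 13 mod 8 = 5, (2/13) = -1; sign now -1; continue with (3/13)
flip (3/13) -> (13/3): both odd, 3 mod 4 = 3, 13 mod 4 = 1, so the flip contributes +1; sign now -1
(13/3): 13 mod 3 = 1, so (13/3) = (1/3)
reached (1/3) = 1, so the symbol is -1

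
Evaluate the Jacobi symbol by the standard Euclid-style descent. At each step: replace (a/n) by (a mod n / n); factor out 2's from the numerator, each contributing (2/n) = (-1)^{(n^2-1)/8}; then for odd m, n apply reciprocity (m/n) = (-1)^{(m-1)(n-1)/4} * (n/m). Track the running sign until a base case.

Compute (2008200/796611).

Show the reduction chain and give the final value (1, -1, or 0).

0

(2008200/796611): 2008200 mod 796611 = 414978, so (2008200/796611) = (414978/796611)
factor out 2^1: 414978 = 2^1·207489; with 796611 mod 8 = 3, (2/796611) = -1; sign now -1; continue with (207489/796611)
flip (207489/796611) -> (796611/207489): both odd, 207489 mod 4 = 1, 796611 mod 4 = 3, so the flip contributes +1; sign now -1
(796611/207489): 796611 mod 207489 = 174144, so (796611/207489) = (174144/207489)
factor out 2^6: 174144 = 2^6·2721; with 207489 mod 8 = 1, (2/207489) = +1; sign now -1; continue with (2721/207489)
flip (2721/207489) -> (207489/2721): both odd, 2721 mod 4 = 1, 207489 mod 4 = 1, so the flip contributes +1; sign now -1
(207489/2721): 207489 mod 2721 = 693, so (207489/2721) = (693/2721)
flip (693/2721) -> (2721/693): both odd, 693 mod 4 = 1, 2721 mod 4 = 1, so the flip contributes +1; sign now -1
(2721/693): 2721 mod 693 = 642, so (2721/693) = (642/693)
factor out 2^1: 642 = 2^1·321; with 693 mod 8 = 5, (2/693) = -1; sign now +1; continue with (321/693)
flip (321/693) -> (693/321): both odd, 321 mod 4 = 1, 693 mod 4 = 1, so the flip contributes +1; sign now +1
(693/321): 693 mod 321 = 51, so (693/321) = (51/321)
flip (51/321) -> (321/51): both odd, 51 mod 4 = 3, 321 mod 4 = 1, so the flip contributes +1; sign now +1
(321/51): 321 mod 51 = 15, so (321/51) = (15/51)
flip (15/51) -> (51/15): both odd, 15 mod 4 = 3, 51 mod 4 = 3, so the flip contributes -1; sign now -1
(51/15): 51 mod 15 = 6, so (51/15) = (6/15)
factor out 2^1: 6 = 2^1·3; with 15 mod 8 = 7, (2/15) = +1; sign now -1; continue with (3/15)
flip (3/15) -> (15/3): both odd, 3 mod 4 = 3, 15 mod 4 = 3, so the flip contributes -1; sign now +1
(15/3): 15 mod 3 = 0, so (15/3) = (0/3)
reached (0/3); gcd(a, n) > 1, so (0/3) = 0 and the symbol is 0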